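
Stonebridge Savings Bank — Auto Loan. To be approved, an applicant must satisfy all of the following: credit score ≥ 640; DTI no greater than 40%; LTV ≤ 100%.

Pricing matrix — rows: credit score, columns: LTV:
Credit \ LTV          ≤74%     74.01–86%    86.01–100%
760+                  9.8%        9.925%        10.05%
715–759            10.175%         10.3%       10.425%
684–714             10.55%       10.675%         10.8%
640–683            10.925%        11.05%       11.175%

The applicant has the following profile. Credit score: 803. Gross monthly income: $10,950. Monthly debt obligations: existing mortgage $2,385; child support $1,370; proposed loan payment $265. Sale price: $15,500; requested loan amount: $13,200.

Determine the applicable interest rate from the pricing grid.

9.925%

Credit score 803 ≥ 640; Total monthly debts = (2,385 + 1,370 + 265) = 4,020. DTI = 4,020/10,950 = 36.7% ≤ 40%
LTV: 13,200 ÷ 15,500 = 85.2%, within 100% cap
Row: 803 falls in 760+. Column: 85.2% falls in 74.01–86%. Rate = 9.925%.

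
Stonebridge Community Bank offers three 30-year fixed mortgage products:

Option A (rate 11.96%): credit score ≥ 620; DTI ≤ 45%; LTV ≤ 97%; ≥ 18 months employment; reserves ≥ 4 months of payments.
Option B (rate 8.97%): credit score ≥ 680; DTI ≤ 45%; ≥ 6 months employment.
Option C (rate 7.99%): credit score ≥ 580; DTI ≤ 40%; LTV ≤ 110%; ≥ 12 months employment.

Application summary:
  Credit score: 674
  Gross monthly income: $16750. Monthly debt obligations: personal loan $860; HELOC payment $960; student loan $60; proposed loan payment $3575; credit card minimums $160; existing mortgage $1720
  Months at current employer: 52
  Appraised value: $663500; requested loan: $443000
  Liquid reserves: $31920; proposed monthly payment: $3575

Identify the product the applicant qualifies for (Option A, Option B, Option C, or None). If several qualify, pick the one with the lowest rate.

Total debts = (860 + 960 + 60 + 3,575 + 160 + 1,720) = 7,335; DTI = 7,335/16,750 = 43.8%.
LTV = 443,000/663,500 = 66.8%.
Reserves = 31,920/3,575 = 8.9 months.
Option A: score 674 ≥ 620; DTI 43.8% ≤ 45%; LTV 66.8% ≤ 97%; employment 52 ≥ 18 mo; reserves 8.9 ≥ 4 mo → qualifies.
Option B: score 674 < 680; DTI 43.8% ≤ 45%; employment 52 ≥ 6 mo → does not qualify.
Option C: score 674 ≥ 580; DTI 43.8% > 40%; LTV 66.8% ≤ 110%; employment 52 ≥ 12 mo → does not qualify.

Option A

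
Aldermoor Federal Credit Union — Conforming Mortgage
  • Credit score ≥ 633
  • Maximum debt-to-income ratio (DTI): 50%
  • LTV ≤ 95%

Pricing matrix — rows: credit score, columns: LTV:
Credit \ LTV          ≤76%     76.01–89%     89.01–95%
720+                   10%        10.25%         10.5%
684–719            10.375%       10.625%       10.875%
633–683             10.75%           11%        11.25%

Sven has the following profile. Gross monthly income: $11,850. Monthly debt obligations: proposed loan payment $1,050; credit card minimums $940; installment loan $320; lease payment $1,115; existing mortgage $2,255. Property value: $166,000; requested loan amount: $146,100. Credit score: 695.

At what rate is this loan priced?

Credit score 695 ≥ 633; Total monthly debts = (1,050 + 940 + 320 + 1,115 + 2,255) = 5,680. DTI = 5,680/11,850 = 47.9% ≤ 50%
LTV: 146,100 ÷ 166,000 = 88%, within 95% cap
Row: 695 falls in 684–719. Column: 88% falls in 76.01–89%. Rate = 10.625%.

10.625%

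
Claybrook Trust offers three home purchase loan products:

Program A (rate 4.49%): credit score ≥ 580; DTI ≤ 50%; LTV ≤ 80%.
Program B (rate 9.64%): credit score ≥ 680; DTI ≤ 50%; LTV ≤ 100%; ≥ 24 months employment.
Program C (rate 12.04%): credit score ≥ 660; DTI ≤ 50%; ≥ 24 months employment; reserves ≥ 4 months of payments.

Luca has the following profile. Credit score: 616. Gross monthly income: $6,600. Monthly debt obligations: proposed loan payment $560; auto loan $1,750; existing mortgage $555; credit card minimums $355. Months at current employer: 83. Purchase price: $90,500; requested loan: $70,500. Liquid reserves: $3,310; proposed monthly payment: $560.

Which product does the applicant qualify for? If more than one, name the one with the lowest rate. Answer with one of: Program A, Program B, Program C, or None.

Program A

Total debts = (560 + 1,750 + 555 + 355) = 3,220; DTI = 3,220/6,600 = 48.8%.
LTV = 70,500/90,500 = 77.9%.
Reserves = 3,310/560 = 5.9 months.
Program A: score 616 ≥ 580; DTI 48.8% ≤ 50%; LTV 77.9% ≤ 80% → qualifies.
Program B: score 616 < 680; DTI 48.8% ≤ 50%; LTV 77.9% ≤ 100%; employment 83 ≥ 24 mo → does not qualify.
Program C: score 616 < 660; DTI 48.8% ≤ 50%; employment 83 ≥ 24 mo; reserves 5.9 ≥ 4 mo → does not qualify.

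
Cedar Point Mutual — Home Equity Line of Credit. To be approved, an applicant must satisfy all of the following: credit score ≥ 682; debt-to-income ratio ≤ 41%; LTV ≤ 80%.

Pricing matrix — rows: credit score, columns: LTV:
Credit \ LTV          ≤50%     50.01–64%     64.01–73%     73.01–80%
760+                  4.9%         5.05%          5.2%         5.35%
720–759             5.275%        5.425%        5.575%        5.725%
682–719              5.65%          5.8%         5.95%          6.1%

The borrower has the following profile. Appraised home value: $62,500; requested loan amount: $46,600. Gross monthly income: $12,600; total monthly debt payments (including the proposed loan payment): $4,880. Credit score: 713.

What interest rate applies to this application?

6.1%

Credit score 713 ≥ 682; Debt-to-income = 4,880/12,600 = 38.7% — meets 41% limit
LTV: 46,600 ÷ 62,500 = 74.6%, within 80% cap
Score 713 is in the 682–719 band; LTV 74.6% is in the 73.01–80% band → 6.1%.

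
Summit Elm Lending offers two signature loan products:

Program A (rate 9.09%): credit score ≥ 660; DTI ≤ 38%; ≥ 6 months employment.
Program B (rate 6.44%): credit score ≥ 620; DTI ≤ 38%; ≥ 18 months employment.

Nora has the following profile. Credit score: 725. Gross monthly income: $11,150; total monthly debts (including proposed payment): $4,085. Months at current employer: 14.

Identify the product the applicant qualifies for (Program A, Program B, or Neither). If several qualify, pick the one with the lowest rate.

DTI = 4,085/11,150 = 36.6%.
Program A: score 725 ≥ 660; DTI 36.6% ≤ 38%; employment 14 ≥ 6 mo → qualifies.
Program B: score 725 ≥ 620; DTI 36.6% ≤ 38%; employment 14 < 18 mo → does not qualify.

Program A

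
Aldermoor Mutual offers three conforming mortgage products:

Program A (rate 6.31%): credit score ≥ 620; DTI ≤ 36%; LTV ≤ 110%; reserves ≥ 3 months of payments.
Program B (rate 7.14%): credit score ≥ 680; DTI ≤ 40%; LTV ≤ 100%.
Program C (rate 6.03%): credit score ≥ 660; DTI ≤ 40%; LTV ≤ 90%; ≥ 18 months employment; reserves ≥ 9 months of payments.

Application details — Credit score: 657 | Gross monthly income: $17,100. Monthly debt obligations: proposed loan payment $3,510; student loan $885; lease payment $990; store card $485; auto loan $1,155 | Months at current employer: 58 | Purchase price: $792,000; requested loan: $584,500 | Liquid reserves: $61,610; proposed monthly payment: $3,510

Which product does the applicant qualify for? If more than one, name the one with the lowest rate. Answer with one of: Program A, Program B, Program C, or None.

None

Total debts = (3,510 + 885 + 990 + 485 + 1,155) = 7,025; DTI = 7,025/17,100 = 41.1%.
LTV = 584,500/792,000 = 73.8%.
Reserves = 61,610/3,510 = 17.6 months.
Program A: score 657 ≥ 620; DTI 41.1% > 36%; LTV 73.8% ≤ 110%; reserves 17.6 ≥ 3 mo → does not qualify.
Program B: score 657 < 680; DTI 41.1% > 40%; LTV 73.8% ≤ 100% → does not qualify.
Program C: score 657 < 660; DTI 41.1% > 40%; LTV 73.8% ≤ 90%; employment 58 ≥ 18 mo; reserves 17.6 ≥ 9 mo → does not qualify.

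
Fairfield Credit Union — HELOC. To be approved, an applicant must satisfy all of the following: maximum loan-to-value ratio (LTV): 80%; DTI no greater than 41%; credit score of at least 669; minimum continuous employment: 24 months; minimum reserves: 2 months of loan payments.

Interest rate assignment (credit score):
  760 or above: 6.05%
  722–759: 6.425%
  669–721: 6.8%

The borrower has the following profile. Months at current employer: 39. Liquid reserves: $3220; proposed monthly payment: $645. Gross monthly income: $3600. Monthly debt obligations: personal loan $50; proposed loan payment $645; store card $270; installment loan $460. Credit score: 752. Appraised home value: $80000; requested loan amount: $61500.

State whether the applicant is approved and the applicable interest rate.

Approved at 6.425%

Credit score 752 ≥ 669 (meets minimum)
Employment 39 ≥ 24 months
LTV = 61,500/80,000 = 76.9% ≤ 80%
Total monthly debts = (50 + 645 + 270 + 460) = 1,425. DTI: 1,425 ÷ 3,600 = 39.6%, within the 41% cap
Reserves = 3,220/645 = 5.0 months ≥ 2
All requirements met. Score 752 falls in the 722–759 tier → 6.425%.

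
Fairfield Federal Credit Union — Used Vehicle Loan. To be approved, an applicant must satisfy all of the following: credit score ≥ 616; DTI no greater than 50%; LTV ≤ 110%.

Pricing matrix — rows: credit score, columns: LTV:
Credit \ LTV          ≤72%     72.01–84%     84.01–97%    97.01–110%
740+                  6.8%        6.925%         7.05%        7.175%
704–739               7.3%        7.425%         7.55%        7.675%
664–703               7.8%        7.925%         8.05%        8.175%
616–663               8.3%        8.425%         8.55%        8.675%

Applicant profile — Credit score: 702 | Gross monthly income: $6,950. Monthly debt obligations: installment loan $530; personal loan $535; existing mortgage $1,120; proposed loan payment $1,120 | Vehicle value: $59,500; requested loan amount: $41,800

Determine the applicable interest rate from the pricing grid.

7.8%

Credit score 702 ≥ 616; Total monthly debts = (530 + 535 + 1,120 + 1,120) = 3,305. Debt-to-income = 3,305/6,950 = 47.6% — meets 50% limit
Loan-to-value = 41,800/59,500 = 70.3% — pass (110% max)
Row: 702 falls in 664–703. Column: 70.3% falls in ≤72%. Rate = 7.8%.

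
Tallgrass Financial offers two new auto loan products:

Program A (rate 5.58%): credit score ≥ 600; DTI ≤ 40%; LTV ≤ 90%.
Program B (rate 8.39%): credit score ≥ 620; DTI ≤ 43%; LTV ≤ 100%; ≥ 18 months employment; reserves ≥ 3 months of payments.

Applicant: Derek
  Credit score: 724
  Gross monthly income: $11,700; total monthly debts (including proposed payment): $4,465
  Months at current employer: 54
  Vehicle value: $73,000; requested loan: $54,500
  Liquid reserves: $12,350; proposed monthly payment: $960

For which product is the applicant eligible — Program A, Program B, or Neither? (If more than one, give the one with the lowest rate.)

DTI = 4,465/11,700 = 38.2%.
LTV = 54,500/73,000 = 74.7%.
Reserves = 12,350/960 = 12.9 months.
Program A: score 724 ≥ 600; DTI 38.2% ≤ 40%; LTV 74.7% ≤ 90% → qualifies.
Program B: score 724 ≥ 620; DTI 38.2% ≤ 43%; LTV 74.7% ≤ 100%; employment 54 ≥ 18 mo; reserves 12.9 ≥ 3 mo → qualifies.
Qualifying: Program A, Program B. Lowest rate is 5.58% → Program A.

Program A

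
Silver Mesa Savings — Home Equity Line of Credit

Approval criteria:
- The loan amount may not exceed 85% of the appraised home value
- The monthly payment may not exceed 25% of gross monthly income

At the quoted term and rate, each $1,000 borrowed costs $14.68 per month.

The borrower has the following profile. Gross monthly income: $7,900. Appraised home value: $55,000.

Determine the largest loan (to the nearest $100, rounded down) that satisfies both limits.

$46,700

Payment cap: 25% × $7,900 = $1,975/month.
At $14.68 per $1,000, that supports 1,975/14.68 × 1,000 ≈ $134,536 → $134,500.
LTV cap: 85% × $55,000 = $46,750 → $46,700.
Binding constraint: loan-to-value.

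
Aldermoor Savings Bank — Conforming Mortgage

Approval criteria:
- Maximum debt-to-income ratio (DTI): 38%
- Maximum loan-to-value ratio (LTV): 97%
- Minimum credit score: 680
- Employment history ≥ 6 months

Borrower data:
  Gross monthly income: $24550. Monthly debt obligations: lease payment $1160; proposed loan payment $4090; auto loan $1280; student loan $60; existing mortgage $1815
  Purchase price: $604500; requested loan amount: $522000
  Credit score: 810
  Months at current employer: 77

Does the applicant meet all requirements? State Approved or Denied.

Approved

Total monthly debts = (1,160 + 4,090 + 1,280 + 60 + 1,815) = 8,405. DTI: 8,405 ÷ 24,550 = 34.2%, within the 38% cap
LTV: 522,000 ÷ 604,500 = 86.4%, within 97% cap
Credit score 810 ≥ 680 (meets)
Employment 77 ≥ 6 months
All criteria satisfied.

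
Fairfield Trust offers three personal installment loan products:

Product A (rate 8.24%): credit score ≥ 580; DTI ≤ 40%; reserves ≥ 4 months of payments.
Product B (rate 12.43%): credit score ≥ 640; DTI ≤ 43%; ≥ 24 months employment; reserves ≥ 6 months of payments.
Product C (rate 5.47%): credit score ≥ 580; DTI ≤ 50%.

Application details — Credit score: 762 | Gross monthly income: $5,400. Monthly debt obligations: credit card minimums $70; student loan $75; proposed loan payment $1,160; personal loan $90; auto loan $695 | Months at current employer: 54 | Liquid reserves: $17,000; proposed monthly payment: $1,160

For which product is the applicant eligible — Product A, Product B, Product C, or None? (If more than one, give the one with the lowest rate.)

Total debts = (70 + 75 + 1,160 + 90 + 695) = 2,090; DTI = 2,090/5,400 = 38.7%.
Reserves = 17,000/1,160 = 14.7 months.
Product A: score 762 ≥ 580; DTI 38.7% ≤ 40%; reserves 14.7 ≥ 4 mo → qualifies.
Product B: score 762 ≥ 640; DTI 38.7% ≤ 43%; employment 54 ≥ 24 mo; reserves 14.7 ≥ 6 mo → qualifies.
Product C: score 762 ≥ 580; DTI 38.7% ≤ 50% → qualifies.
Qualifying: Product A, Product B, Product C. Lowest rate is 5.47% → Product C.

Product C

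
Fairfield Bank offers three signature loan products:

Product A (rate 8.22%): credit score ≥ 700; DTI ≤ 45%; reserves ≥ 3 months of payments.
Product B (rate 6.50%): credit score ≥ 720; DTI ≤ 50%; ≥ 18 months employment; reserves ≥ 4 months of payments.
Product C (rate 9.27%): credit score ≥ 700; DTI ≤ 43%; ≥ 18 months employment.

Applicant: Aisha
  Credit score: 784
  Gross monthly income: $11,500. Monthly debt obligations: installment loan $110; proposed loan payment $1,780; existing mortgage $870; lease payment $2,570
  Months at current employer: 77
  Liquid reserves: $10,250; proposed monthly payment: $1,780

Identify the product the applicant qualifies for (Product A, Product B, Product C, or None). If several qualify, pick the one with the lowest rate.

Product B

Total debts = (110 + 1,780 + 870 + 2,570) = 5,330; DTI = 5,330/11,500 = 46.3%.
Reserves = 10,250/1,780 = 5.8 months.
Product A: score 784 ≥ 700; DTI 46.3% > 45%; reserves 5.8 ≥ 3 mo → does not qualify.
Product B: score 784 ≥ 720; DTI 46.3% ≤ 50%; employment 77 ≥ 18 mo; reserves 5.8 ≥ 4 mo → qualifies.
Product C: score 784 ≥ 700; DTI 46.3% > 43%; employment 77 ≥ 18 mo → does not qualify.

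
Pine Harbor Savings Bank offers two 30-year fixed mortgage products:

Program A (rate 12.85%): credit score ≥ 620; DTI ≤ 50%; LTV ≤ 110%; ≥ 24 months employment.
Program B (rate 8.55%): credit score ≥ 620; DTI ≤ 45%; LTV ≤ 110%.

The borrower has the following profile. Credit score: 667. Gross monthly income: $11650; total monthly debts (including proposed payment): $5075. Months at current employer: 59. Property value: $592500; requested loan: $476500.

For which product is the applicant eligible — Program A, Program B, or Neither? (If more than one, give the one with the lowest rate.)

DTI = 5,075/11,650 = 43.6%.
LTV = 476,500/592,500 = 80.4%.
Program A: score 667 ≥ 620; DTI 43.6% ≤ 50%; LTV 80.4% ≤ 110%; employment 59 ≥ 24 mo → qualifies.
Program B: score 667 ≥ 620; DTI 43.6% ≤ 45%; LTV 80.4% ≤ 110% → qualifies.
Qualifying: Program A, Program B. Lowest rate is 8.55% → Program B.

Program B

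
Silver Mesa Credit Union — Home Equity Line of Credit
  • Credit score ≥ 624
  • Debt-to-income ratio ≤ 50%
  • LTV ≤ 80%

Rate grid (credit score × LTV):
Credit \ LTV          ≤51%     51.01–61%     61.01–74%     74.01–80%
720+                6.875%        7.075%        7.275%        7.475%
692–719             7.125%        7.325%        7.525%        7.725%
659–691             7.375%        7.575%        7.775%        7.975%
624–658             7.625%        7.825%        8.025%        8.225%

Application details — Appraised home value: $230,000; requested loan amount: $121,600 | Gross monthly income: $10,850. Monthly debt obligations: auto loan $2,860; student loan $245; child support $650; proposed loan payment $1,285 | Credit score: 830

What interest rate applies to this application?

Credit score 830 ≥ 624; Total monthly debts = (2,860 + 245 + 650 + 1,285) = 5,040. DTI = 5,040/10,850 = 46.5% ≤ 50%
LTV: 121,600 ÷ 230,000 = 52.9%, within 80% cap
Row: 830 falls in 720+. Column: 52.9% falls in 51.01–61%. Rate = 7.075%.

7.075%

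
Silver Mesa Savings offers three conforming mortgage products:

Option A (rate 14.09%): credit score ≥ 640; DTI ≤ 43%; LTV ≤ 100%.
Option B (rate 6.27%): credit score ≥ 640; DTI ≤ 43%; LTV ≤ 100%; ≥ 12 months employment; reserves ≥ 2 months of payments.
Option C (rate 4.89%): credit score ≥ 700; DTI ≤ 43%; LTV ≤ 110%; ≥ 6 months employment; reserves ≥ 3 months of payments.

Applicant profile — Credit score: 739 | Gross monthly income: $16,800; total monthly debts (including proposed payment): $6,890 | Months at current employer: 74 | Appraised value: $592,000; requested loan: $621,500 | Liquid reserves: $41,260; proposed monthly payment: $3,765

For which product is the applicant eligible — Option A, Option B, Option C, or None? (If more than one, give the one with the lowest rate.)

Option C

DTI = 6,890/16,800 = 41%.
LTV = 621,500/592,000 = 105%.
Reserves = 41,260/3,765 = 11.0 months.
Option A: score 739 ≥ 640; DTI 41% ≤ 43%; LTV 105% > 100% → does not qualify.
Option B: score 739 ≥ 640; DTI 41% ≤ 43%; LTV 105% > 100%; employment 74 ≥ 12 mo; reserves 11.0 ≥ 2 mo → does not qualify.
Option C: score 739 ≥ 700; DTI 41% ≤ 43%; LTV 105% ≤ 110%; employment 74 ≥ 6 mo; reserves 11.0 ≥ 3 mo → qualifies.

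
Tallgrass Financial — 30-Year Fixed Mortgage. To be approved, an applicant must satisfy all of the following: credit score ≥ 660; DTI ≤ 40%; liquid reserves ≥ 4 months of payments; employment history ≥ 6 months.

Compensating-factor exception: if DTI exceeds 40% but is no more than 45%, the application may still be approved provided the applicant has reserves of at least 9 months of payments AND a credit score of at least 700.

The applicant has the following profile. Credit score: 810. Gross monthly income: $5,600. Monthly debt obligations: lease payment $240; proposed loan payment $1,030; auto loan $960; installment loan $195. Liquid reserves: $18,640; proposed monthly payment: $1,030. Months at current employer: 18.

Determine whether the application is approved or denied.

Approved

Credit score 810 ≥ 660 (meets base)
Total debts = (240 + 1,030 + 960 + 195) = 2,425. DTI = 2,425/5,600 = 43.3% > 40% — standard DTI limit exceeded.
Liquid reserves cover 18,640/1,030 = 18.1 months — ≥ 4 required
Employment 18 ≥ 6 months
43.3% falls in the override range (40%–45%), so the compensating-factor test applies.
Override check — reserves: 18.1 mo (ok); score: 810 (ok).
Both compensating conditions met → exception applies.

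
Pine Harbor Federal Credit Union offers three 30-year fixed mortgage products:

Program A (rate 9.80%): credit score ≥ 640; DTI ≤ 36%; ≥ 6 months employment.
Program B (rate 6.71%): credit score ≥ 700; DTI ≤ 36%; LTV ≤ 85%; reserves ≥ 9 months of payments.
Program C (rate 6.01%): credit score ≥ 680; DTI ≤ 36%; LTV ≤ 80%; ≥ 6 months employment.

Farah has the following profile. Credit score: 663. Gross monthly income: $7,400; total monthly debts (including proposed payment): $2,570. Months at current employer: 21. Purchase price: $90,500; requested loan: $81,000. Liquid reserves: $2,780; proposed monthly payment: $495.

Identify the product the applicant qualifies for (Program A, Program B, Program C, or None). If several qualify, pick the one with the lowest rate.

Program A

DTI = 2,570/7,400 = 34.7%.
LTV = 81,000/90,500 = 89.5%.
Reserves = 2,780/495 = 5.6 months.
Program A: score 663 ≥ 640; DTI 34.7% ≤ 36%; employment 21 ≥ 6 mo → qualifies.
Program B: score 663 < 700; DTI 34.7% ≤ 36%; LTV 89.5% > 85%; reserves 5.6 < 9 mo → does not qualify.
Program C: score 663 < 680; DTI 34.7% ≤ 36%; LTV 89.5% > 80%; employment 21 ≥ 6 mo → does not qualify.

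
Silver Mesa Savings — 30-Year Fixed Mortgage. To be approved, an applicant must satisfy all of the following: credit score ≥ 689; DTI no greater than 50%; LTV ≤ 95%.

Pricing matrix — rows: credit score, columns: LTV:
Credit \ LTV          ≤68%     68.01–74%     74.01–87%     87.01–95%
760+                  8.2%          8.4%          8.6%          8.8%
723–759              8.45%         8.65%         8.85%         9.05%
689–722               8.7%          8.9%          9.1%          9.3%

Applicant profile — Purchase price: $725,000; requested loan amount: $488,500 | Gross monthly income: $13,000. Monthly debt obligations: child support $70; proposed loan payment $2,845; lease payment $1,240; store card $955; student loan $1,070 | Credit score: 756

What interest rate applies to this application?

Credit score 756 ≥ 689; Total monthly debts = (70 + 2,845 + 1,240 + 955 + 1,070) = 6,180. Debt-to-income = 6,180/13,000 = 47.5% — meets 50% limit
LTV = 488,500/725,000 = 67.4% ≤ 95%
Row: 756 falls in 723–759. Column: 67.4% falls in ≤68%. Rate = 8.45%.

8.45%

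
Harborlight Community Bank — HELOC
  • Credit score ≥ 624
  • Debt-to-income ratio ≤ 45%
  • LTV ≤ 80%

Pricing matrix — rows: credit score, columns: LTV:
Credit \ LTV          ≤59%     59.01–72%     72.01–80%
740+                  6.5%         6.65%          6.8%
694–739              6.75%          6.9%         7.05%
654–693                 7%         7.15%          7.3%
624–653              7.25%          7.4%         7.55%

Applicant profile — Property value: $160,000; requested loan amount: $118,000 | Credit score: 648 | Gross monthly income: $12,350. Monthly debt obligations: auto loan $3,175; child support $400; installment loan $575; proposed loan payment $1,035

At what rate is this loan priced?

Credit score 648 ≥ 624; Total monthly debts = (3,175 + 400 + 575 + 1,035) = 5,185. DTI = 5,185/12,350 = 42% ≤ 45%
LTV: 118,000 ÷ 160,000 = 73.8%, within 80% cap
Score 648 is in the 624–653 band; LTV 73.8% is in the 72.01–80% band → 7.55%.

7.55%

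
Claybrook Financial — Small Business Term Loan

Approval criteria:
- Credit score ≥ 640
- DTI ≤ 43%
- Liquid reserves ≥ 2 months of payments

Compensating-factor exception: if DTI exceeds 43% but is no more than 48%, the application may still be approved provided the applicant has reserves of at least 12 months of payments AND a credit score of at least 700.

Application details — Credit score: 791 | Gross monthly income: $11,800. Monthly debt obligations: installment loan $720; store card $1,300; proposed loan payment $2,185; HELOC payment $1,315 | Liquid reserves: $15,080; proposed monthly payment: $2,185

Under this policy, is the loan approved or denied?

Denied

Credit score 791 ≥ 640 (meets base)
Total debts = (720 + 1,300 + 2,185 + 1,315) = 5,520. DTI: 5,520 ÷ 11,800 = 46.8%, over the 43% base limit.
Reserves = 15,080/2,185 = 6.9 months ≥ 2
DTI 46.8% is within the 43%–48% exception band; checking compensating factors.
Override check — reserves: 6.9 mo (short of 12); score: 791 (ok).
Override conditions not both satisfied; exception does not apply.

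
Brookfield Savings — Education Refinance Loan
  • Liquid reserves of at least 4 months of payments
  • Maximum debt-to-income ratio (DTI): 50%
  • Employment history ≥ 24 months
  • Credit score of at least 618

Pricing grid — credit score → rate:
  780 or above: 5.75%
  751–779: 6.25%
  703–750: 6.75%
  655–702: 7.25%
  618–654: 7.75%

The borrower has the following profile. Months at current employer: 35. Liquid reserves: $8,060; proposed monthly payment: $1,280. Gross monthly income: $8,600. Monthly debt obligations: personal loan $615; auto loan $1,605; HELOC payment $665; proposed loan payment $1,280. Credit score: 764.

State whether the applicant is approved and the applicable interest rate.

Credit score 764 ≥ 618 (meets minimum)
Liquid reserves cover 8,060/1,280 = 6.3 months — ≥ 4 required
Employment 35 ≥ 24 months
Total monthly debts = (615 + 1,605 + 665 + 1,280) = 4,165. Debt-to-income = 4,165/8,600 = 48.4% — meets 50% limit
All requirements met. Score 764 falls in the 751–779 tier → 6.25%.

Approved at 6.25%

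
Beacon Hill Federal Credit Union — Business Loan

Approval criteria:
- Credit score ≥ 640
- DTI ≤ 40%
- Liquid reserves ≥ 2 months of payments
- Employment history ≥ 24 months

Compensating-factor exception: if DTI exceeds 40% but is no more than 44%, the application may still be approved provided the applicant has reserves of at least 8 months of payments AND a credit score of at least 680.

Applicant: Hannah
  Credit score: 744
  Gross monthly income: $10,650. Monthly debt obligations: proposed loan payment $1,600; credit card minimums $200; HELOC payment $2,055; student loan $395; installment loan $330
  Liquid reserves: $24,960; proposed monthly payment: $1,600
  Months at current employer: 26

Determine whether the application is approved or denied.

Credit score 744 ≥ 640 (meets base)
Total debts = (1,600 + 200 + 2,055 + 395 + 330) = 4,580. DTI = 4,580/10,650 = 43% > 40% — standard DTI limit exceeded.
Reserves: 24,960 ÷ 1,600 = 15.6 months (meets 2-month minimum)
Employment 26 ≥ 24 months
DTI 43% is within the 40%–44% exception band; checking compensating factors.
Override check — reserves: 15.6 mo (ok); score: 744 (ok).
Both compensating conditions met → exception applies.

Approved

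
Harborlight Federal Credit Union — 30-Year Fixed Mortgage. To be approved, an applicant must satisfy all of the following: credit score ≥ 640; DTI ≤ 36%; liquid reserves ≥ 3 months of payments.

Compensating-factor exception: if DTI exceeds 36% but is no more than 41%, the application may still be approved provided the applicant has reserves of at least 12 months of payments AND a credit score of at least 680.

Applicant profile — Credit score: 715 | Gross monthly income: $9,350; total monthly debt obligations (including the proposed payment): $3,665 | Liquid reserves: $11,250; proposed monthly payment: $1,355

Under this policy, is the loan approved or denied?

Denied

Credit score 715 ≥ 640 (meets base)
DTI = 3,665/9,350 = 39.2% > 36% — standard DTI limit exceeded.
Liquid reserves cover 11,250/1,355 = 8.3 months — ≥ 3 required
39.2% falls in the override range (36%–41%), so the compensating-factor test applies.
Override check — reserves: 8.3 mo (short of 12); score: 715 (ok).
Compensating-factor requirement not fully met.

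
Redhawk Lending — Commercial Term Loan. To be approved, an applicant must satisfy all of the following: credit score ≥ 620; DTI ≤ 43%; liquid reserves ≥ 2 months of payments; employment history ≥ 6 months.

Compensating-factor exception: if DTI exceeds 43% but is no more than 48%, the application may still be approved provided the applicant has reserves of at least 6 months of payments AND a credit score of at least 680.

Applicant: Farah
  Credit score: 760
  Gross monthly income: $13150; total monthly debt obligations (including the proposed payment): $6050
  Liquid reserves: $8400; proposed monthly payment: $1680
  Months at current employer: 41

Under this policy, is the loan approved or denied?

Denied

Credit score 760 ≥ 620 (meets base)
DTI: 6,050 ÷ 13,150 = 46%, over the 43% base limit.
Liquid reserves cover 8,400/1,680 = 5.0 months — ≥ 2 required
Employment 41 ≥ 6 months
46% falls in the override range (43%–48%), so the compensating-factor test applies.
Override check — reserves: 5.0 mo (short of 6); score: 760 (ok).
Compensating-factor requirement not fully met.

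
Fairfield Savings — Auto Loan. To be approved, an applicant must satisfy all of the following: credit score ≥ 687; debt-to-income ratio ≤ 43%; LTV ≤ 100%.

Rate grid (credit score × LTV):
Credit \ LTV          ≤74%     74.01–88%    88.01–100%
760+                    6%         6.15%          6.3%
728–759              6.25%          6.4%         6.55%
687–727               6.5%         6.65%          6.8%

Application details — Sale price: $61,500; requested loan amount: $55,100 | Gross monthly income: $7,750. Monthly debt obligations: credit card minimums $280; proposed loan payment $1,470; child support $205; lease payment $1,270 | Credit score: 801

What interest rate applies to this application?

Credit score 801 ≥ 687; Total monthly debts = (280 + 1,470 + 205 + 1,270) = 3,225. DTI: 3,225 ÷ 7,750 = 41.6%, within the 43% cap
LTV = 55,100/61,500 = 89.6% ≤ 100%
Credit 801 → row 760+; LTV 89.6% → column 88.01–100%. Grid cell → 6.3%.

6.3%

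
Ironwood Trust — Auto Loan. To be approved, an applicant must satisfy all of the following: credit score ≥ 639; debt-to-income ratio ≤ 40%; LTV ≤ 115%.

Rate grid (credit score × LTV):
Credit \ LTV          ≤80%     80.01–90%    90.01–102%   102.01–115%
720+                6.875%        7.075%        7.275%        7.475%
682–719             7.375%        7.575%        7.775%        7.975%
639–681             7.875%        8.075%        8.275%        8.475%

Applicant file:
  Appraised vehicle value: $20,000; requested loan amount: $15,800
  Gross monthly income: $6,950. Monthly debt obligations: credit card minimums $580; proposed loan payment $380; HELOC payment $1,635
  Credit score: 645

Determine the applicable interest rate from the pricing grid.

7.875%

Credit score 645 ≥ 639; Total monthly debts = (580 + 380 + 1,635) = 2,595. DTI = 2,595/6,950 = 37.3% ≤ 40%
Loan-to-value = 15,800/20,000 = 79% — pass (115% max)
Credit 645 → row 639–681; LTV 79% → column ≤80%. Grid cell → 7.875%.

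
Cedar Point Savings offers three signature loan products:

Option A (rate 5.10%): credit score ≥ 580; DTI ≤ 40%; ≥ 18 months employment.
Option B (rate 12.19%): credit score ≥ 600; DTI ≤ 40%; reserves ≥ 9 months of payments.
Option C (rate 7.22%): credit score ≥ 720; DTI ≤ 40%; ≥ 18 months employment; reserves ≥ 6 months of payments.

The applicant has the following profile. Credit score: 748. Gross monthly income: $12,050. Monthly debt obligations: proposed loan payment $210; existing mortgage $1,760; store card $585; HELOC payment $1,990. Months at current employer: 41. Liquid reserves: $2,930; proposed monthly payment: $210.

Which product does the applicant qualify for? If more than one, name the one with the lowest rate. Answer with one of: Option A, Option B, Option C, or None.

Total debts = (210 + 1,760 + 585 + 1,990) = 4,545; DTI = 4,545/12,050 = 37.7%.
Reserves = 2,930/210 = 14.0 months.
Option A: score 748 ≥ 580; DTI 37.7% ≤ 40%; employment 41 ≥ 18 mo → qualifies.
Option B: score 748 ≥ 600; DTI 37.7% ≤ 40%; reserves 14.0 ≥ 9 mo → qualifies.
Option C: score 748 ≥ 720; DTI 37.7% ≤ 40%; employment 41 ≥ 18 mo; reserves 14.0 ≥ 6 mo → qualifies.
Qualifying: Option A, Option B, Option C. Lowest rate is 5.10% → Option A.

Option A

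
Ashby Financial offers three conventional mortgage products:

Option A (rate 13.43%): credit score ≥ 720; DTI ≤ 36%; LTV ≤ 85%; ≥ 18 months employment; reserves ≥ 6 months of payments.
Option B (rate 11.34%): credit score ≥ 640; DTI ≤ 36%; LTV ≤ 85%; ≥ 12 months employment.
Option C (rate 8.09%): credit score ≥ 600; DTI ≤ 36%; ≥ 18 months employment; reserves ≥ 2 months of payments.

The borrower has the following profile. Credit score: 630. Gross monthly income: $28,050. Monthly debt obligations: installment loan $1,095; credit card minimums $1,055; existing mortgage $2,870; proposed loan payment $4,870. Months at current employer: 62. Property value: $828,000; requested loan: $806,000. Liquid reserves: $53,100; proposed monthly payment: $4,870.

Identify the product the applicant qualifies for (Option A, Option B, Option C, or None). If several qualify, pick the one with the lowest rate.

Total debts = (1,095 + 1,055 + 2,870 + 4,870) = 9,890; DTI = 9,890/28,050 = 35.3%.
LTV = 806,000/828,000 = 97.3%.
Reserves = 53,100/4,870 = 10.9 months.
Option A: score 630 < 720; DTI 35.3% ≤ 36%; LTV 97.3% > 85%; employment 62 ≥ 18 mo; reserves 10.9 ≥ 6 mo → does not qualify.
Option B: score 630 < 640; DTI 35.3% ≤ 36%; LTV 97.3% > 85%; employment 62 ≥ 12 mo → does not qualify.
Option C: score 630 ≥ 600; DTI 35.3% ≤ 36%; employment 62 ≥ 18 mo; reserves 10.9 ≥ 2 mo → qualifies.

Option C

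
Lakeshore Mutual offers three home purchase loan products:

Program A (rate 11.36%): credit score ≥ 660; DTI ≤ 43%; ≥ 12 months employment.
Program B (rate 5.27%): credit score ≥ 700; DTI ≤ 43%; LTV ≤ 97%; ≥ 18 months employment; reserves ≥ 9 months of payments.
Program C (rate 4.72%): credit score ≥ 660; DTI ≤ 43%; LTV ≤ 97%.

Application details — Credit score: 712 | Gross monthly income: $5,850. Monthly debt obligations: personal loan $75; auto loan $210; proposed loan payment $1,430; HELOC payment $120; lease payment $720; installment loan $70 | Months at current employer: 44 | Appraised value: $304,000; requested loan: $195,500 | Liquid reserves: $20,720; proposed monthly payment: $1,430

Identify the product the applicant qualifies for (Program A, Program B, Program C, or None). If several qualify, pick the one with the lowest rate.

Total debts = (75 + 210 + 1,430 + 120 + 720 + 70) = 2,625; DTI = 2,625/5,850 = 44.9%.
LTV = 195,500/304,000 = 64.3%.
Reserves = 20,720/1,430 = 14.5 months.
Program A: score 712 ≥ 660; DTI 44.9% > 43%; employment 44 ≥ 12 mo → does not qualify.
Program B: score 712 ≥ 700; DTI 44.9% > 43%; LTV 64.3% ≤ 97%; employment 44 ≥ 18 mo; reserves 14.5 ≥ 9 mo → does not qualify.
Program C: score 712 ≥ 660; DTI 44.9% > 43%; LTV 64.3% ≤ 97% → does not qualify.

None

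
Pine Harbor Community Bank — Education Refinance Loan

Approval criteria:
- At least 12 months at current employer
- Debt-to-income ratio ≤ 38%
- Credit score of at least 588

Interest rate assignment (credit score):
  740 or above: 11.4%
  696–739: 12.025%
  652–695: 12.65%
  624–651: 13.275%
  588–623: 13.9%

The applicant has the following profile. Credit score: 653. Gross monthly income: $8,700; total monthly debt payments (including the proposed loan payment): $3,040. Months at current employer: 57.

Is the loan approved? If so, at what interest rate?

Approved at 12.65%

Credit score 653 ≥ 588 (meets minimum)
DTI: 3,040 ÷ 8,700 = 34.9%, within the 38% cap
Employment 57 ≥ 12 months
All requirements met. Score 653 falls in the 652–695 tier → 12.65%.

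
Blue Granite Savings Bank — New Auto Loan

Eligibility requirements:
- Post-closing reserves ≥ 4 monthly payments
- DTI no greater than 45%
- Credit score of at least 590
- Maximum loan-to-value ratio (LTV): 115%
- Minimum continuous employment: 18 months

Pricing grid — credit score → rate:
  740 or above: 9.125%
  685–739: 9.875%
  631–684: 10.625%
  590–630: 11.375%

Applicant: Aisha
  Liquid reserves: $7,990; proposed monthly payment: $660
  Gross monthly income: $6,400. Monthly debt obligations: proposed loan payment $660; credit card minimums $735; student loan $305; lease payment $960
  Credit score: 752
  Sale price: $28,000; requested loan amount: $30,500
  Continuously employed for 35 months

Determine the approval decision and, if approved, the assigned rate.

Approved at 9.125%

Credit score 752 ≥ 590 (meets minimum)
Employment 35 ≥ 18 months
Total monthly debts = (660 + 735 + 305 + 960) = 2,660. DTI: 2,660 ÷ 6,400 = 41.6%, within the 45% cap
Loan-to-value = 30,500/28,000 = 108.9% — pass (115% max)
Liquid reserves cover 7,990/660 = 12.1 months — ≥ 4 required
All requirements met. Score 752 falls in the 740 or above tier → 9.125%.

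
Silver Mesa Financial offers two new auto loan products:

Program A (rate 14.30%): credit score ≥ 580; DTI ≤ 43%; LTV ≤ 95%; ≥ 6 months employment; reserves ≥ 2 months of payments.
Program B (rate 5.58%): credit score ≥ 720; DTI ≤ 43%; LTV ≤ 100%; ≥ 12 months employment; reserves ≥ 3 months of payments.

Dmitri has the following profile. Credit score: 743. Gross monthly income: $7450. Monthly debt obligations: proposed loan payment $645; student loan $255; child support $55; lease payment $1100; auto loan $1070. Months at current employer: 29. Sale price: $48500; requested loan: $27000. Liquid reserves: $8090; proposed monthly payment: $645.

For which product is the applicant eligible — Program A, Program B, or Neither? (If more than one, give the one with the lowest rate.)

Total debts = (645 + 255 + 55 + 1,100 + 1,070) = 3,125; DTI = 3,125/7,450 = 41.9%.
LTV = 27,000/48,500 = 55.7%.
Reserves = 8,090/645 = 12.5 months.
Program A: score 743 ≥ 580; DTI 41.9% ≤ 43%; LTV 55.7% ≤ 95%; employment 29 ≥ 6 mo; reserves 12.5 ≥ 2 mo → qualifies.
Program B: score 743 ≥ 720; DTI 41.9% ≤ 43%; LTV 55.7% ≤ 100%; employment 29 ≥ 12 mo; reserves 12.5 ≥ 3 mo → qualifies.
Qualifying: Program A, Program B. Lowest rate is 5.58% → Program B.

Program B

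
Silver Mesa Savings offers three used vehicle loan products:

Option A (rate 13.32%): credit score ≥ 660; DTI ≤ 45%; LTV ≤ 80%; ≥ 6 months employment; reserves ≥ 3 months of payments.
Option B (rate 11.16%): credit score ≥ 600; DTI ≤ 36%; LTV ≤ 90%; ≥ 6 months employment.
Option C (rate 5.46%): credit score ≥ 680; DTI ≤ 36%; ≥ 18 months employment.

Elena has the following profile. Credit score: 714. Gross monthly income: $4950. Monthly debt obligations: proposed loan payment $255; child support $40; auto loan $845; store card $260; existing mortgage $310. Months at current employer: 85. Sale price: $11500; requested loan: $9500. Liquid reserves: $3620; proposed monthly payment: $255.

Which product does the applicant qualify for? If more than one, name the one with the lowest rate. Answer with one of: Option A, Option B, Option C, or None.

Option C

Total debts = (255 + 40 + 845 + 260 + 310) = 1,710; DTI = 1,710/4,950 = 34.5%.
LTV = 9,500/11,500 = 82.6%.
Reserves = 3,620/255 = 14.2 months.
Option A: score 714 ≥ 660; DTI 34.5% ≤ 45%; LTV 82.6% > 80%; employment 85 ≥ 6 mo; reserves 14.2 ≥ 3 mo → does not qualify.
Option B: score 714 ≥ 600; DTI 34.5% ≤ 36%; LTV 82.6% ≤ 90%; employment 85 ≥ 6 mo → qualifies.
Option C: score 714 ≥ 680; DTI 34.5% ≤ 36%; employment 85 ≥ 18 mo → qualifies.
Qualifying: Option B, Option C. Lowest rate is 5.46% → Option C.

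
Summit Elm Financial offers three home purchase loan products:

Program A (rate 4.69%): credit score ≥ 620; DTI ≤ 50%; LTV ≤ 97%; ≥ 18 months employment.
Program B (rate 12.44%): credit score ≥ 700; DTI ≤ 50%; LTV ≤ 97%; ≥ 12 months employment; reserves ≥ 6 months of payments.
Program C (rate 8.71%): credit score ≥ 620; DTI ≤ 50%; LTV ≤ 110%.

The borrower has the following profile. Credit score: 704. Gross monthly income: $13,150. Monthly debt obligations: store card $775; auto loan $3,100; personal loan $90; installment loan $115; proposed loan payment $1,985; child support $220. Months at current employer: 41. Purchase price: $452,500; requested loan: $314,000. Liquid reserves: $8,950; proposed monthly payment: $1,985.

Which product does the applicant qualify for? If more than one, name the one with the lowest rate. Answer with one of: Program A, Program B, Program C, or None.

Program A

Total debts = (775 + 3,100 + 90 + 115 + 1,985 + 220) = 6,285; DTI = 6,285/13,150 = 47.8%.
LTV = 314,000/452,500 = 69.4%.
Reserves = 8,950/1,985 = 4.5 months.
Program A: score 704 ≥ 620; DTI 47.8% ≤ 50%; LTV 69.4% ≤ 97%; employment 41 ≥ 18 mo → qualifies.
Program B: score 704 ≥ 700; DTI 47.8% ≤ 50%; LTV 69.4% ≤ 97%; employment 41 ≥ 12 mo; reserves 4.5 < 6 mo → does not qualify.
Program C: score 704 ≥ 620; DTI 47.8% ≤ 50%; LTV 69.4% ≤ 110% → qualifies.
Qualifying: Program A, Program C. Lowest rate is 4.69% → Program A.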